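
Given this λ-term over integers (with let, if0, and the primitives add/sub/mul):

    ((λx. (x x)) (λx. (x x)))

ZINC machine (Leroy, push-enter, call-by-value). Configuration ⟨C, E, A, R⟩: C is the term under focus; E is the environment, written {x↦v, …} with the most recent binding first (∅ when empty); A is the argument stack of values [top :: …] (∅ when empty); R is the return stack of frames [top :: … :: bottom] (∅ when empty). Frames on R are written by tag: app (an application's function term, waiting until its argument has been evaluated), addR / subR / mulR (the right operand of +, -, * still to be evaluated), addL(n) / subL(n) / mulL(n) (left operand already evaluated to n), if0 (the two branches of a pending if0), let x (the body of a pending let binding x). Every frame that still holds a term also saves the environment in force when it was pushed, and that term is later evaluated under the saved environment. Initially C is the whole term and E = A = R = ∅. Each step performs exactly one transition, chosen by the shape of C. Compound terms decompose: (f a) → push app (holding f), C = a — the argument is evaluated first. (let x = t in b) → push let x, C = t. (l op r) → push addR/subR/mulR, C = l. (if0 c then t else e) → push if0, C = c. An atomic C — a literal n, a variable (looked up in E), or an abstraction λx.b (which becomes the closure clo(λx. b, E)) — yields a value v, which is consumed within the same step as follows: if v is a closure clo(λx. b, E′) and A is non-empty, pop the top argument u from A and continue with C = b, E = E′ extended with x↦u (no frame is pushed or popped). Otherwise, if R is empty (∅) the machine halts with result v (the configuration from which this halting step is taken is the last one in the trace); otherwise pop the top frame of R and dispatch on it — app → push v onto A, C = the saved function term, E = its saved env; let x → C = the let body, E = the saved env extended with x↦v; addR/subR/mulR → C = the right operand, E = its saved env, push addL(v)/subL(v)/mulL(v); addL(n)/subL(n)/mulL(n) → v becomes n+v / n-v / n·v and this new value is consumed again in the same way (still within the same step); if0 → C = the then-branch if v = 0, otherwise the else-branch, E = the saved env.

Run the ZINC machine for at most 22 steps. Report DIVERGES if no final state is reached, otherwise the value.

Answer: DIVERGES (no final state within 22 steps)

Machine steps:
t=0: ⟨C=((λx. (x x)) (λx. (x x))); E=∅; A=∅; R=∅⟩
t=1: ⟨C=(λx. (x x)); E=∅; A=∅; R=[app]⟩
t=2: ⟨C=(λx. (x x)); E=∅; A=[clo(λx. (x x), ∅)]; R=∅⟩
t=3: ⟨C=(x x); E={x↦clo(λx. (x x), ∅)}; A=∅; R=∅⟩
t=4: ⟨C=x; E={x↦clo(λx. (x x), ∅)}; A=∅; R=[app]⟩
t=5: ⟨C=x; E={x↦clo(λx. (x x), ∅)}; A=[clo(λx. (x x), ∅)]; R=∅⟩
… configuration repeats with period 3 (steps 3–5 recur indefinitely) …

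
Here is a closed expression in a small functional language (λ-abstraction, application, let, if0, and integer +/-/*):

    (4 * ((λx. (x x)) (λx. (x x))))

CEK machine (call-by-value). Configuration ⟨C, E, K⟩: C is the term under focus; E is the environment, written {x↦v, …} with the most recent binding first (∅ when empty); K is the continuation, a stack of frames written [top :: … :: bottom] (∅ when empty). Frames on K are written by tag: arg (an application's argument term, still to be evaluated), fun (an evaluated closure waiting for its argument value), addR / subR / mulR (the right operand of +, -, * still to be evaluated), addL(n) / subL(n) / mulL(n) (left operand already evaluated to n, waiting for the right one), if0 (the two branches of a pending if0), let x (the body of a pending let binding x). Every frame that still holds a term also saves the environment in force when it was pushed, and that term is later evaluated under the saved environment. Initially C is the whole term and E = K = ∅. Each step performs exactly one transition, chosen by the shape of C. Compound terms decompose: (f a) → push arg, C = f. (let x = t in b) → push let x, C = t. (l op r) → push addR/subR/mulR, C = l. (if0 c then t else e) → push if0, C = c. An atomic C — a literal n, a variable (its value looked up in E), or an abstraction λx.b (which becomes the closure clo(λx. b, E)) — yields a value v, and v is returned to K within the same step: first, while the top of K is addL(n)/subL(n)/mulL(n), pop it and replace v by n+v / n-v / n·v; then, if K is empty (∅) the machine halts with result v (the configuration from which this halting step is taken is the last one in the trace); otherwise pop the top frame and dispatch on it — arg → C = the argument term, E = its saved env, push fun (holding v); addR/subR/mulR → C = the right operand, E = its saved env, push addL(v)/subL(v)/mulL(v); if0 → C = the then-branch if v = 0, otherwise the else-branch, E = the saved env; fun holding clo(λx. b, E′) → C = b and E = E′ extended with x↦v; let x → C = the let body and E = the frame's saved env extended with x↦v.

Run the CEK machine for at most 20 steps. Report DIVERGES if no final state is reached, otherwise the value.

[0] ⟨C=(4 * ((λx. (x x)) (λx. (x x)))); E=∅; K=∅⟩
[1] ⟨C=4; E=∅; K=[mulR]⟩
[2] ⟨C=((λx. (x x)) (λx. (x x))); E=∅; K=[mulL(4)]⟩
[3] ⟨C=(λx. (x x)); E=∅; K=[arg :: mulL(4)]⟩
[4] ⟨C=(λx. (x x)); E=∅; K=[fun :: mulL(4)]⟩
[5] ⟨C=(x x); E={x↦clo(λx. (x x), ∅)}; K=[mulL(4)]⟩
[6] ⟨C=x; E={x↦clo(λx. (x x), ∅)}; K=[arg :: mulL(4)]⟩
[7] ⟨C=x; E={x↦clo(λx. (x x), ∅)}; K=[fun :: mulL(4)]⟩
… configuration repeats with period 3 (steps 5–7 recur indefinitely) …

Answer: DIVERGES (no final state within 20 steps)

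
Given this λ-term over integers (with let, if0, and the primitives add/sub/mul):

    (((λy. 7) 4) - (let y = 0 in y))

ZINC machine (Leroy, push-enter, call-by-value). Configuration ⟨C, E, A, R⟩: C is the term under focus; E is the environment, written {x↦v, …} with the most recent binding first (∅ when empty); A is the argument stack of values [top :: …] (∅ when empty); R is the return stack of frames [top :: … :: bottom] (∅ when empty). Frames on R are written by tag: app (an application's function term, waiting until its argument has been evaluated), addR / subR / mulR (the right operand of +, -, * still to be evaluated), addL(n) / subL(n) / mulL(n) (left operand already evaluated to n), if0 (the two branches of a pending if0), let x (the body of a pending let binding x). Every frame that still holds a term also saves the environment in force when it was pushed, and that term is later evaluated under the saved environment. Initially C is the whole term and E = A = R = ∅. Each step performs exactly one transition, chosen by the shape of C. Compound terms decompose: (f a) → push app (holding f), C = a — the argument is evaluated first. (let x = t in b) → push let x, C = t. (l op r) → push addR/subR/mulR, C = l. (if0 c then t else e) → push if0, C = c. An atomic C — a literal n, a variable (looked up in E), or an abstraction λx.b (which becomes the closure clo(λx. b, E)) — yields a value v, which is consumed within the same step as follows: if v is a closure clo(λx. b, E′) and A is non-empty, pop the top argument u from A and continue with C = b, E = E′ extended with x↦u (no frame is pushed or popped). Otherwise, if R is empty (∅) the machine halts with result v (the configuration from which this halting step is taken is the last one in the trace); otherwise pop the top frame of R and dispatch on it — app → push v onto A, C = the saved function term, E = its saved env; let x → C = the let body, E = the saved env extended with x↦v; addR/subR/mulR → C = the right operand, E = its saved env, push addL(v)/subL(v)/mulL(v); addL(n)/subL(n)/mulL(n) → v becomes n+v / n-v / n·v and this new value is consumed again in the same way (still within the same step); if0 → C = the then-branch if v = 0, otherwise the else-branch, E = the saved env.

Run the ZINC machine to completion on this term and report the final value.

[0] [C=(((λy. 7) 4) - (let y = 0 in y)) | E=∅ | A=∅ | R=∅]
[1] [C=((λy. 7) 4) | E=∅ | A=∅ | R=[subR]]
[2] [C=4 | E=∅ | A=∅ | R=[app :: subR]]
[3] [C=(λy. 7) | E=∅ | A=[4] | R=[subR]]
[4] [C=7 | E={y↦4} | A=∅ | R=[subR]]
[5] [C=(let y = 0 in y) | E=∅ | A=∅ | R=[subL(7)]]
[6] [C=0 | E=∅ | A=∅ | R=[let y :: subL(7)]]
[7] [C=y | E={y↦0} | A=∅ | R=[subL(7)]]
→ final value 7

Answer: 7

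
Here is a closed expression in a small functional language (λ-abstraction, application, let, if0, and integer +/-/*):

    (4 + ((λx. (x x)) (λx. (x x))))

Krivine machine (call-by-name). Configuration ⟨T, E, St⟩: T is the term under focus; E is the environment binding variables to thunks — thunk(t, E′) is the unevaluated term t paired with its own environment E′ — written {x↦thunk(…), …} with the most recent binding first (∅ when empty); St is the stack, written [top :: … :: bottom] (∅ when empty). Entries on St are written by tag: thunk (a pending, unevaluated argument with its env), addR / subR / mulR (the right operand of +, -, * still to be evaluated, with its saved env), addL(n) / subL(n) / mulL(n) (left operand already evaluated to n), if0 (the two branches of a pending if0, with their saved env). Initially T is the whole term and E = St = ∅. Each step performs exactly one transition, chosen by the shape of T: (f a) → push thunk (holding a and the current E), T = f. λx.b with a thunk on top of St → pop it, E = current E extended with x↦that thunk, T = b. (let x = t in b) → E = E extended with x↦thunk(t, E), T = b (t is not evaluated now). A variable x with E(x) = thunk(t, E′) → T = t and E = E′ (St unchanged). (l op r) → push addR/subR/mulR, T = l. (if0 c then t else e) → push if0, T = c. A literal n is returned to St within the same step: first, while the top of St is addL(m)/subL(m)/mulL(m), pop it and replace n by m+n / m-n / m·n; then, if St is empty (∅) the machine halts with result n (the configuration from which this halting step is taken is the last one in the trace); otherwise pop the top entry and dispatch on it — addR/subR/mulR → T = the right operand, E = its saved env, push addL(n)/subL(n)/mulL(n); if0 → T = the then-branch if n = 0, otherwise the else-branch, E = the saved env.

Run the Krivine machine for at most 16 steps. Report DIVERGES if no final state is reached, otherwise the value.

step 0: ⟨T=(4 + ((λx. (x x)) (λx. (x x)))); E=∅; St=∅⟩
step 1: ⟨T=4; E=∅; St=[addR]⟩
step 2: ⟨T=((λx. (x x)) (λx. (x x))); E=∅; St=[addL(4)]⟩
step 3: ⟨T=(λx. (x x)); E=∅; St=[thunk :: addL(4)]⟩
step 4: ⟨T=(x x); E={x↦thunk((λx. (x x)), ∅)}; St=[addL(4)]⟩
step 5: ⟨T=x; E={x↦thunk((λx. (x x)), ∅)}; St=[thunk :: addL(4)]⟩
step 6: ⟨T=(λx. (x x)); E=∅; St=[thunk :: addL(4)]⟩
step 7: ⟨T=(x x); E={x↦thunk(x, {x↦thunk((λx. (x x)), ∅)})}; St=[addL(4)]⟩
step 8: ⟨T=x; E={x↦thunk(x, {x↦thunk((λx. (x x)), ∅)})}; St=[thunk :: addL(4)]⟩
step 9: ⟨T=x; E={x↦thunk((λx. (x x)), ∅)}; St=[thunk :: addL(4)]⟩
step 10: ⟨T=(λx. (x x)); E=∅; St=[thunk :: addL(4)]⟩
step 11: ⟨T=(x x); E={x↦thunk(x, {x↦thunk(x, {x↦thunk((λx. (x x)), ∅)})})}; St=[addL(4)]⟩
step 12: ⟨T=x; E={x↦thunk(x, {x↦thunk(x, {x↦thunk((λx. (x x)), ∅)})})}; St=[thunk :: addL(4)]⟩
step 13: ⟨T=x; E={x↦thunk(x, {x↦thunk((λx. (x x)), ∅)})}; St=[thunk :: addL(4)]⟩
step 14: ⟨T=x; E={x↦thunk((λx. (x x)), ∅)}; St=[thunk :: addL(4)]⟩
step 15: ⟨T=(λx. (x x)); E=∅; St=[thunk :: addL(4)]⟩
step 16: ⟨T=(x x); E={x↦thunk(x, {x↦thunk(x, {x↦thunk(x, {x↦thunk((λx. (x x)), ∅)})})})}; St=[addL(4)]⟩
→ 16 transitions taken and the configuration is still not final: no result within 16 steps

Answer: DIVERGES (no final state within 16 steps)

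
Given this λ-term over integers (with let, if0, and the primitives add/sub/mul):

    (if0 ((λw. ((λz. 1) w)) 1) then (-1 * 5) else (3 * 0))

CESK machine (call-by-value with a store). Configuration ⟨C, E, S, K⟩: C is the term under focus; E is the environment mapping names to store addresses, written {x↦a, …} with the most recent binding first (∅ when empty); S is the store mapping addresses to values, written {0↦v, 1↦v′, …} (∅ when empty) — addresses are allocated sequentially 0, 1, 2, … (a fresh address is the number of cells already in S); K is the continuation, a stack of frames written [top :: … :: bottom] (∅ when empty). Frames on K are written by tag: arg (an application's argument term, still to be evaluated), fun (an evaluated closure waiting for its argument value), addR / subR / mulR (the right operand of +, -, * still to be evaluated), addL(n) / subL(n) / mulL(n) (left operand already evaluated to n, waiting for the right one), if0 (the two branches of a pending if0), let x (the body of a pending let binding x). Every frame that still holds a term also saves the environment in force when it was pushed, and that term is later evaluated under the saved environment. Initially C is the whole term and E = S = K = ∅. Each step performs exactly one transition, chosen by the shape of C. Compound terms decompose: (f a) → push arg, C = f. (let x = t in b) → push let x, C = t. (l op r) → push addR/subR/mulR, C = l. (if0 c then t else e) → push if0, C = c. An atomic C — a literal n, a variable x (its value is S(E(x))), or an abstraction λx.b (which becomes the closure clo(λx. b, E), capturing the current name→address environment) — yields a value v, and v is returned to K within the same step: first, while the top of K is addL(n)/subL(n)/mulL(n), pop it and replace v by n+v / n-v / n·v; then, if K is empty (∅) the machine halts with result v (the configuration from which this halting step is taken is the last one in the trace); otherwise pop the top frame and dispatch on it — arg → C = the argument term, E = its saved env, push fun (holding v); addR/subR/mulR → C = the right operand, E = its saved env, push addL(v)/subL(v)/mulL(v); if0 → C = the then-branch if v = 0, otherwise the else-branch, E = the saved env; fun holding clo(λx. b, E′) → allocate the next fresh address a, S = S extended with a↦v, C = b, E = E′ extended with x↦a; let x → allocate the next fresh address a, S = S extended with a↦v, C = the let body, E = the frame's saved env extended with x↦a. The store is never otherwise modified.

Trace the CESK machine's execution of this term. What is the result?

[0] <C=(if0 ((λw. ((λz. 1) w)) 1) then (-1 * 5) else (3 * 0)), E=∅, S=∅, K=∅>
[1] <C=((λw. ((λz. 1) w)) 1), E=∅, S=∅, K=[if0]>
[2] <C=(λw. ((λz. 1) w)), E=∅, S=∅, K=[arg :: if0]>
[3] <C=1, E=∅, S=∅, K=[fun :: if0]>
[4] <C=((λz. 1) w), E={w↦0}, S={0↦1}, K=[if0]>
[5] <C=(λz. 1), E={w↦0}, S={0↦1}, K=[arg :: if0]>
[6] <C=w, E={w↦0}, S={0↦1}, K=[fun :: if0]>
[7] <C=1, E={z↦1, w↦0}, S={0↦1, 1↦1}, K=[if0]>
[8] <C=(3 * 0), E=∅, S={0↦1, 1↦1}, K=∅>
[9] <C=3, E=∅, S={0↦1, 1↦1}, K=[mulR]>
[10] <C=0, E=∅, S={0↦1, 1↦1}, K=[mulL(3)]>
→ final value 0

Answer: 0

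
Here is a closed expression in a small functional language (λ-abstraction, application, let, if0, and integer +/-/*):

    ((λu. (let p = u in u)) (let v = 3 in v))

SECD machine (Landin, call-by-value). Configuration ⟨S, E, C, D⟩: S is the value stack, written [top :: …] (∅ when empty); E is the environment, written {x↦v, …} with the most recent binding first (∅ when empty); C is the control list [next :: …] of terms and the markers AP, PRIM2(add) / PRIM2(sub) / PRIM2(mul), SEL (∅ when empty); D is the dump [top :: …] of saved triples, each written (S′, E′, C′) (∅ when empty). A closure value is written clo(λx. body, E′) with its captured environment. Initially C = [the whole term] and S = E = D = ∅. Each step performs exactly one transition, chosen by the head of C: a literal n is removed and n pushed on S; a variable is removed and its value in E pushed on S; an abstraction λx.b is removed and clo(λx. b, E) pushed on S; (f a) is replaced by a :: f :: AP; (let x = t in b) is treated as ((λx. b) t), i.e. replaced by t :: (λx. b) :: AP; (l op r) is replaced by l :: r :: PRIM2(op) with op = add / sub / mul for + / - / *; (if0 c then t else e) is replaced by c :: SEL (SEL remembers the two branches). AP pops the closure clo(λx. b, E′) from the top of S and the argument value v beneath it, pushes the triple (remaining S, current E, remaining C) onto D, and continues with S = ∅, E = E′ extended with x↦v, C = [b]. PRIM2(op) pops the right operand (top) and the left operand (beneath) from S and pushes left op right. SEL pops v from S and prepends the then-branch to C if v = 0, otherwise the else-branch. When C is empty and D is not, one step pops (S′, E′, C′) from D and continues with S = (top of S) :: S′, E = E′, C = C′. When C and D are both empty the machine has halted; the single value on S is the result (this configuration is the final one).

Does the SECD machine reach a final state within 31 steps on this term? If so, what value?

Answer: 3

Machine steps:
t=0: ⟨S=∅; E=∅; C=[((λu. (let p = u in u)) (let v = 3 in v))]; D=∅⟩
t=1: ⟨S=∅; E=∅; C=[(let v = 3 in v) :: (λu. (let p = u in u)) :: AP]; D=∅⟩
t=2: ⟨S=∅; E=∅; C=[3 :: (λv. v) :: AP :: (λu. (let p = u in u)) :: AP]; D=∅⟩
t=3: ⟨S=[3]; E=∅; C=[(λv. v) :: AP :: (λu. (let p = u in u)) :: AP]; D=∅⟩
t=4: ⟨S=[clo(λv. v, ∅) :: 3]; E=∅; C=[AP :: (λu. (let p = u in u)) :: AP]; D=∅⟩
t=5: ⟨S=∅; E={v↦3}; C=[v]; D=[(∅, ∅, [(λu. (let p = u in u)) :: AP])]⟩
t=6: ⟨S=[3]; E={v↦3}; C=∅; D=[(∅, ∅, [(λu. (let p = u in u)) :: AP])]⟩
t=7: ⟨S=[3]; E=∅; C=[(λu. (let p = u in u)) :: AP]; D=∅⟩
t=8: ⟨S=[clo(λu. (let p = u in u), ∅) :: 3]; E=∅; C=[AP]; D=∅⟩
t=9: ⟨S=∅; E={u↦3}; C=[(let p = u in u)]; D=[(∅, ∅, ∅)]⟩
t=10: ⟨S=∅; E={u↦3}; C=[u :: (λp. u) :: AP]; D=[(∅, ∅, ∅)]⟩
t=11: ⟨S=[3]; E={u↦3}; C=[(λp. u) :: AP]; D=[(∅, ∅, ∅)]⟩
t=12: ⟨S=[clo(λp. u, {u↦3}) :: 3]; E={u↦3}; C=[AP]; D=[(∅, ∅, ∅)]⟩
t=13: ⟨S=∅; E={p↦3, u↦3}; C=[u]; D=[(∅, {u↦3}, ∅) :: (∅, ∅, ∅)]⟩
t=14: ⟨S=[3]; E={p↦3, u↦3}; C=∅; D=[(∅, {u↦3}, ∅) :: (∅, ∅, ∅)]⟩
t=15: ⟨S=[3]; E={u↦3}; C=∅; D=[(∅, ∅, ∅)]⟩
t=16: ⟨S=[3]; E=∅; C=∅; D=∅⟩
→ final value 3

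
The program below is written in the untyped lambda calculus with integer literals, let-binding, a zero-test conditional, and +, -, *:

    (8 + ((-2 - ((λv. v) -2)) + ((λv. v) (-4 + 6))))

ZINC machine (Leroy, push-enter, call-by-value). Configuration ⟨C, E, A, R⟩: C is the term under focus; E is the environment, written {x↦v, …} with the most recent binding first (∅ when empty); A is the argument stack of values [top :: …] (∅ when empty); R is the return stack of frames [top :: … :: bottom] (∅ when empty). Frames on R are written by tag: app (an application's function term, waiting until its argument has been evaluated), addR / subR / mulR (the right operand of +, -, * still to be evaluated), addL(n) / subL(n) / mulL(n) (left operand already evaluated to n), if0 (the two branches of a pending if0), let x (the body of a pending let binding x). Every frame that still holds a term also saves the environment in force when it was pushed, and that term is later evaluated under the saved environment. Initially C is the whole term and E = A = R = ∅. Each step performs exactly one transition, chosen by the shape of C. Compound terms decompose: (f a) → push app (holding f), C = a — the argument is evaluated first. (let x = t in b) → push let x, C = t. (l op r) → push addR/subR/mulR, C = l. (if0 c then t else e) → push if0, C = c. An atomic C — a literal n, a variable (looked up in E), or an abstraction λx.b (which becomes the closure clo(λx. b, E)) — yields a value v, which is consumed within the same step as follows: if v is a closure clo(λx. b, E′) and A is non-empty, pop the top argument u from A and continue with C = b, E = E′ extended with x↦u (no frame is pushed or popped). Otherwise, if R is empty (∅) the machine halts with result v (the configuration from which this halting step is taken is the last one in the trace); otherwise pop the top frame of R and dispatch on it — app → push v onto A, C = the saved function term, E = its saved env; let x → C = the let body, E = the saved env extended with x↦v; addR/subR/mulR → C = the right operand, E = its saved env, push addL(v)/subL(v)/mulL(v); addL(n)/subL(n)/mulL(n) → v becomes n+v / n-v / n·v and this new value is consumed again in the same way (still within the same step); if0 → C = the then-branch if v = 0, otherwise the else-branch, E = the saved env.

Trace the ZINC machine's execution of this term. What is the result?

t=0: ⟨C=(8 + ((-2 - ((λv. v) -2)) + ((λv. v) (-4 + 6)))); E=∅; A=∅; R=∅⟩
t=1: ⟨C=8; E=∅; A=∅; R=[addR]⟩
t=2: ⟨C=((-2 - ((λv. v) -2)) + ((λv. v) (-4 + 6))); E=∅; A=∅; R=[addL(8)]⟩
t=3: ⟨C=(-2 - ((λv. v) -2)); E=∅; A=∅; R=[addR :: addL(8)]⟩
t=4: ⟨C=-2; E=∅; A=∅; R=[subR :: addR :: addL(8)]⟩
t=5: ⟨C=((λv. v) -2); E=∅; A=∅; R=[subL(-2) :: addR :: addL(8)]⟩
t=6: ⟨C=-2; E=∅; A=∅; R=[app :: subL(-2) :: addR :: addL(8)]⟩
t=7: ⟨C=(λv. v); E=∅; A=[-2]; R=[subL(-2) :: addR :: addL(8)]⟩
t=8: ⟨C=v; E={v↦-2}; A=∅; R=[subL(-2) :: addR :: addL(8)]⟩
t=9: ⟨C=((λv. v) (-4 + 6)); E=∅; A=∅; R=[addL(0) :: addL(8)]⟩
t=10: ⟨C=(-4 + 6); E=∅; A=∅; R=[app :: addL(0) :: addL(8)]⟩
t=11: ⟨C=-4; E=∅; A=∅; R=[addR :: app :: addL(0) :: addL(8)]⟩
t=12: ⟨C=6; E=∅; A=∅; R=[addL(-4) :: app :: addL(0) :: addL(8)]⟩
t=13: ⟨C=(λv. v); E=∅; A=[2]; R=[addL(0) :: addL(8)]⟩
t=14: ⟨C=v; E={v↦2}; A=∅; R=[addL(0) :: addL(8)]⟩
→ final value 10

Answer: 10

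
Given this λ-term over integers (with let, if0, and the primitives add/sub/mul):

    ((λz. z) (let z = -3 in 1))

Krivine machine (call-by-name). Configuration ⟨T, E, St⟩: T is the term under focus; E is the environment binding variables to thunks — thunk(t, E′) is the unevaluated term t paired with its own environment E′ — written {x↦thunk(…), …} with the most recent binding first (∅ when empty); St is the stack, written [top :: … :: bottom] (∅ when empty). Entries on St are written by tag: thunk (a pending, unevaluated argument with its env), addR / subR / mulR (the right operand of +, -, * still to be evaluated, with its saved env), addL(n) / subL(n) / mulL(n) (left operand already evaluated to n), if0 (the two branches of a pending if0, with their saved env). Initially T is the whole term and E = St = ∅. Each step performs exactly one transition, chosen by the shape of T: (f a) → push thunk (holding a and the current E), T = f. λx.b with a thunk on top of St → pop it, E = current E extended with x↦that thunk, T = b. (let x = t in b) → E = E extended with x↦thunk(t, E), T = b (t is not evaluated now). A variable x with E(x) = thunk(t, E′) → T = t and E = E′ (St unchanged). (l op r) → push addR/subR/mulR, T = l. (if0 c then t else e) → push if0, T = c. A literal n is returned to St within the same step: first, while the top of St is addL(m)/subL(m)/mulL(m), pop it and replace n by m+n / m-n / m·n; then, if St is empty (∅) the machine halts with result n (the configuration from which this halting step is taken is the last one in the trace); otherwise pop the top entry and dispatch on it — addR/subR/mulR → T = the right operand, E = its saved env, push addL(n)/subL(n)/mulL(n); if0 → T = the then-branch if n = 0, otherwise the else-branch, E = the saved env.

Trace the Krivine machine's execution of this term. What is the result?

Answer: 1

Execution trace:
[0] ⟨T=((λz. z) (let z = -3 in 1)); E=∅; St=∅⟩
[1] ⟨T=(λz. z); E=∅; St=[thunk]⟩
[2] ⟨T=z; E={z↦thunk((let z = -3 in 1), ∅)}; St=∅⟩
[3] ⟨T=(let z = -3 in 1); E=∅; St=∅⟩
[4] ⟨T=1; E={z↦thunk(-3, ∅)}; St=∅⟩
→ final value 1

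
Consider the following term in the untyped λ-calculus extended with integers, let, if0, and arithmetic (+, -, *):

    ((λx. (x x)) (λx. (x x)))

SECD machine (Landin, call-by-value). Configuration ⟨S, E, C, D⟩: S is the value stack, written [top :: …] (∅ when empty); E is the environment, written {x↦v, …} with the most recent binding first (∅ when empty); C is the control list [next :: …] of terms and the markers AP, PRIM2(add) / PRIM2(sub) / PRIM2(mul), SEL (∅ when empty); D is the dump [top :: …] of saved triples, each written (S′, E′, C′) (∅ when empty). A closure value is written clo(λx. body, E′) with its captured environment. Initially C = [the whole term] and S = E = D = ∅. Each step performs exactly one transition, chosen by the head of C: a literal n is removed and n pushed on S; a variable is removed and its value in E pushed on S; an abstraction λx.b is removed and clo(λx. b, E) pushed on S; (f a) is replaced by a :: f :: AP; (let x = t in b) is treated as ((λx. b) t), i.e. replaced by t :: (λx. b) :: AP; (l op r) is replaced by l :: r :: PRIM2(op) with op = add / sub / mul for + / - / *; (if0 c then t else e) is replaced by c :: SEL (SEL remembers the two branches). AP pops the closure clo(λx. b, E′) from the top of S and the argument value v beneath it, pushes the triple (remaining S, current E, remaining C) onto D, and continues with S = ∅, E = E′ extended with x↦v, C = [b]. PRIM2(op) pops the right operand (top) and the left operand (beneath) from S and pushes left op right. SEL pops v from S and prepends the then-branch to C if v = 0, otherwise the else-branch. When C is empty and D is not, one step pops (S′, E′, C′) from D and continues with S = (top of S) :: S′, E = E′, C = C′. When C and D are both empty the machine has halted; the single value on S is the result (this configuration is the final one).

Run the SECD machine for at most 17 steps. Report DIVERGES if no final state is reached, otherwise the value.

step 0: ⟨S=∅; E=∅; C=[((λx. (x x)) (λx. (x x)))]; D=∅⟩
step 1: ⟨S=∅; E=∅; C=[(λx. (x x)) :: (λx. (x x)) :: AP]; D=∅⟩
step 2: ⟨S=[clo(λx. (x x), ∅)]; E=∅; C=[(λx. (x x)) :: AP]; D=∅⟩
step 3: ⟨S=[clo(λx. (x x), ∅) :: clo(λx. (x x), ∅)]; E=∅; C=[AP]; D=∅⟩
step 4: ⟨S=∅; E={x↦clo(λx. (x x), ∅)}; C=[(x x)]; D=[(∅, ∅, ∅)]⟩
step 5: ⟨S=∅; E={x↦clo(λx. (x x), ∅)}; C=[x :: x :: AP]; D=[(∅, ∅, ∅)]⟩
step 6: ⟨S=[clo(λx. (x x), ∅)]; E={x↦clo(λx. (x x), ∅)}; C=[x :: AP]; D=[(∅, ∅, ∅)]⟩
step 7: ⟨S=[clo(λx. (x x), ∅) :: clo(λx. (x x), ∅)]; E={x↦clo(λx. (x x), ∅)}; C=[AP]; D=[(∅, ∅, ∅)]⟩
step 8: ⟨S=∅; E={x↦clo(λx. (x x), ∅)}; C=[(x x)]; D=[(∅, {x↦clo(λx. (x x), ∅)}, ∅) :: (∅, ∅, ∅)]⟩
step 9: ⟨S=∅; E={x↦clo(λx. (x x), ∅)}; C=[x :: x :: AP]; D=[(∅, {x↦clo(λx. (x x), ∅)}, ∅) :: (∅, ∅, ∅)]⟩
step 10: ⟨S=[clo(λx. (x x), ∅)]; E={x↦clo(λx. (x x), ∅)}; C=[x :: AP]; D=[(∅, {x↦clo(λx. (x x), ∅)}, ∅) :: (∅, ∅, ∅)]⟩
step 11: ⟨S=[clo(λx. (x x), ∅) :: clo(λx. (x x), ∅)]; E={x↦clo(λx. (x x), ∅)}; C=[AP]; D=[(∅, {x↦clo(λx. (x x), ∅)}, ∅) :: (∅, ∅, ∅)]⟩
step 12: ⟨S=∅; E={x↦clo(λx. (x x), ∅)}; C=[(x x)]; D=[(∅, {x↦clo(λx. (x x), ∅)}, ∅) :: (∅, {x↦clo(λx. (x x), ∅)}, ∅) :: (∅, ∅, ∅)]⟩
step 13: ⟨S=∅; E={x↦clo(λx. (x x), ∅)}; C=[x :: x :: AP]; D=[(∅, {x↦clo(λx. (x x), ∅)}, ∅) :: (∅, {x↦clo(λx. (x x), ∅)}, ∅) :: (∅, ∅, ∅)]⟩
step 14: ⟨S=[clo(λx. (x x), ∅)]; E={x↦clo(λx. (x x), ∅)}; C=[x :: AP]; D=[(∅, {x↦clo(λx. (x x), ∅)}, ∅) :: (∅, {x↦clo(λx. (x x), ∅)}, ∅) :: (∅, ∅, ∅)]⟩
step 15: ⟨S=[clo(λx. (x x), ∅) :: clo(λx. (x x), ∅)]; E={x↦clo(λx. (x x), ∅)}; C=[AP]; D=[(∅, {x↦clo(λx. (x x), ∅)}, ∅) :: (∅, {x↦clo(λx. (x x), ∅)}, ∅) :: (∅, ∅, ∅)]⟩
step 16: ⟨S=∅; E={x↦clo(λx. (x x), ∅)}; C=[(x x)]; D=[(∅, {x↦clo(λx. (x x), ∅)}, ∅) :: (∅, {x↦clo(λx. (x x), ∅)}, ∅) :: (∅, {x↦clo(λx. (x x), ∅)}, ∅) :: (∅, ∅, ∅)]⟩
step 17: ⟨S=∅; E={x↦clo(λx. (x x), ∅)}; C=[x :: x :: AP]; D=[(∅, {x↦clo(λx. (x x), ∅)}, ∅) :: (∅, {x↦clo(λx. (x x), ∅)}, ∅) :: (∅, {x↦clo(λx. (x x), ∅)}, ∅) :: (∅, ∅, ∅)]⟩
→ 17 transitions taken and the configuration is still not final: no result within 17 steps

Answer: DIVERGES (no final state within 17 steps)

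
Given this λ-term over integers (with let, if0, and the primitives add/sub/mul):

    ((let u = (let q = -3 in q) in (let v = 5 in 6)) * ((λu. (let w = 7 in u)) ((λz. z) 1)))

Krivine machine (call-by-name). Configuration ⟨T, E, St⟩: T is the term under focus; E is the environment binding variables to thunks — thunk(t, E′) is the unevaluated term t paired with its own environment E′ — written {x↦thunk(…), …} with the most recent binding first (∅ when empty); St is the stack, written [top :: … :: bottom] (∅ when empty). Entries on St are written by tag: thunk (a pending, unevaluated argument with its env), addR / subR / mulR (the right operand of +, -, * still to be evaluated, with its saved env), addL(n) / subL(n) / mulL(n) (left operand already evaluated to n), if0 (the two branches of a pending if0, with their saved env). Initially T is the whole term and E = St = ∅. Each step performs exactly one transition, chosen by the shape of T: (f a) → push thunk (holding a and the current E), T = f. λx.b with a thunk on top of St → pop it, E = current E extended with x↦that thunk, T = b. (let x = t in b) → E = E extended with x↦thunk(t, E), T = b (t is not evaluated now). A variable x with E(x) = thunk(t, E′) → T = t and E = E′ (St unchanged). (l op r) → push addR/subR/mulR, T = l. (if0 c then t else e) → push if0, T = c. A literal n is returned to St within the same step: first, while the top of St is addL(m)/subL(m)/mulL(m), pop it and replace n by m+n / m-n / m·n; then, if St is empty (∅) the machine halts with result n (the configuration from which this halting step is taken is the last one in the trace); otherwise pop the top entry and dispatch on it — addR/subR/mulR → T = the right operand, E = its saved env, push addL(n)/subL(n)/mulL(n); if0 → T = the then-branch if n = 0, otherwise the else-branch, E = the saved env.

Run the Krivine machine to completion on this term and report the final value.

Answer: 6

Machine steps:
t=0: ⟨T=((let u = (let q = -3 in q) in (let v = 5 in 6)) * ((λu. (let w = 7 in u)) ((λz. z) 1))); E=∅; St=∅⟩
t=1: ⟨T=(let u = (let q = -3 in q) in (let v = 5 in 6)); E=∅; St=[mulR]⟩
t=2: ⟨T=(let v = 5 in 6); E={u↦thunk((let q = -3 in q), ∅)}; St=[mulR]⟩
t=3: ⟨T=6; E={v↦thunk(5, {u↦thunk((let q = -3 in q), ∅)}), u↦thunk((let q = -3 in q), ∅)}; St=[mulR]⟩
t=4: ⟨T=((λu. (let w = 7 in u)) ((λz. z) 1)); E=∅; St=[mulL(6)]⟩
t=5: ⟨T=(λu. (let w = 7 in u)); E=∅; St=[thunk :: mulL(6)]⟩
t=6: ⟨T=(let w = 7 in u); E={u↦thunk(((λz. z) 1), ∅)}; St=[mulL(6)]⟩
t=7: ⟨T=u; E={w↦thunk(7, {u↦thunk(((λz. z) 1), ∅)}), u↦thunk(((λz. z) 1), ∅)}; St=[mulL(6)]⟩
t=8: ⟨T=((λz. z) 1); E=∅; St=[mulL(6)]⟩
t=9: ⟨T=(λz. z); E=∅; St=[thunk :: mulL(6)]⟩
t=10: ⟨T=z; E={z↦thunk(1, ∅)}; St=[mulL(6)]⟩
t=11: ⟨T=1; E=∅; St=[mulL(6)]⟩
→ final value 6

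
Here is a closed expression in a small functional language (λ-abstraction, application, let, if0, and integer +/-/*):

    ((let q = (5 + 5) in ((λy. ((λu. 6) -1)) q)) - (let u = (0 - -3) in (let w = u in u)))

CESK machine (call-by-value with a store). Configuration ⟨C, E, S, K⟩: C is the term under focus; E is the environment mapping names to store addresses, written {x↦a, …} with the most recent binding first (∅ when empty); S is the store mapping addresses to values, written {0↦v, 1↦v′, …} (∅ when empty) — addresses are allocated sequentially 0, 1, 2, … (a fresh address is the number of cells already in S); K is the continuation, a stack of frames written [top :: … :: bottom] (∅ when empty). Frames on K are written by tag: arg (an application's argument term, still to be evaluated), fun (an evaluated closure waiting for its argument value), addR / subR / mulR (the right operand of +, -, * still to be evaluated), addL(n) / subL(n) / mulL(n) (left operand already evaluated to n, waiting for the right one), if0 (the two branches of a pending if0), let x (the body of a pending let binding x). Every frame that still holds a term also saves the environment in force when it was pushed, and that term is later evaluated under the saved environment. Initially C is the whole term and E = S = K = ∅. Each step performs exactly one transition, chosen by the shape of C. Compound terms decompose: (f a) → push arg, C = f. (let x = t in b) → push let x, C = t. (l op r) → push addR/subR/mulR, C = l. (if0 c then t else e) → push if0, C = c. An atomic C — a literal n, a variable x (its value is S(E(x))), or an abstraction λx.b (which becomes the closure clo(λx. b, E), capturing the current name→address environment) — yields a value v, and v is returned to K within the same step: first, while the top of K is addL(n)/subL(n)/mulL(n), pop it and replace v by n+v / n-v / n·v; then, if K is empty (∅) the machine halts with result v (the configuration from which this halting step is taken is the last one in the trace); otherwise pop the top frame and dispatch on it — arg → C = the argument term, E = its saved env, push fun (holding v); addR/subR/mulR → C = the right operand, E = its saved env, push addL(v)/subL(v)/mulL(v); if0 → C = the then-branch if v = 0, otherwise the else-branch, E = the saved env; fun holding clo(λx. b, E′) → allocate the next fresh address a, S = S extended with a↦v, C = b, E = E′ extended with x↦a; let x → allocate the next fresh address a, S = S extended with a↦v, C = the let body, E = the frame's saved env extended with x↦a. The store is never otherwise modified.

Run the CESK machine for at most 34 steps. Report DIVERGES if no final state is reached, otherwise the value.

Answer: 3

Derivation:
step 0: ⟨C=((let q = (5 + 5) in ((λy. ((λu. 6) -1)) q)) - (let u = (0 - -3) in (let w = u in u))); E=∅; S=∅; K=∅⟩
step 1: ⟨C=(let q = (5 + 5) in ((λy. ((λu. 6) -1)) q)); E=∅; S=∅; K=[subR]⟩
step 2: ⟨C=(5 + 5); E=∅; S=∅; K=[let q :: subR]⟩
step 3: ⟨C=5; E=∅; S=∅; K=[addR :: let q :: subR]⟩
step 4: ⟨C=5; E=∅; S=∅; K=[addL(5) :: let q :: subR]⟩
step 5: ⟨C=((λy. ((λu. 6) -1)) q); E={q↦0}; S={0↦10}; K=[subR]⟩
step 6: ⟨C=(λy. ((λu. 6) -1)); E={q↦0}; S={0↦10}; K=[arg :: subR]⟩
step 7: ⟨C=q; E={q↦0}; S={0↦10}; K=[fun :: subR]⟩
step 8: ⟨C=((λu. 6) -1); E={y↦1, q↦0}; S={0↦10, 1↦10}; K=[subR]⟩
step 9: ⟨C=(λu. 6); E={y↦1, q↦0}; S={0↦10, 1↦10}; K=[arg :: subR]⟩
step 10: ⟨C=-1; E={y↦1, q↦0}; S={0↦10, 1↦10}; K=[fun :: subR]⟩
step 11: ⟨C=6; E={u↦2, y↦1, q↦0}; S={0↦10, 1↦10, 2↦-1}; K=[subR]⟩
step 12: ⟨C=(let u = (0 - -3) in (let w = u in u)); E=∅; S={0↦10, 1↦10, 2↦-1}; K=[subL(6)]⟩
step 13: ⟨C=(0 - -3); E=∅; S={0↦10, 1↦10, 2↦-1}; K=[let u :: subL(6)]⟩
step 14: ⟨C=0; E=∅; S={0↦10, 1↦10, 2↦-1}; K=[subR :: let u :: subL(6)]⟩
step 15: ⟨C=-3; E=∅; S={0↦10, 1↦10, 2↦-1}; K=[subL(0) :: let u :: subL(6)]⟩
step 16: ⟨C=(let w = u in u); E={u↦3}; S={0↦10, 1↦10, 2↦-1, 3↦3}; K=[subL(6)]⟩
step 17: ⟨C=u; E={u↦3}; S={0↦10, 1↦10, 2↦-1, 3↦3}; K=[let w :: subL(6)]⟩
step 18: ⟨C=u; E={w↦4, u↦3}; S={0↦10, 1↦10, 2↦-1, 3↦3, 4↦3}; K=[subL(6)]⟩
→ final value 3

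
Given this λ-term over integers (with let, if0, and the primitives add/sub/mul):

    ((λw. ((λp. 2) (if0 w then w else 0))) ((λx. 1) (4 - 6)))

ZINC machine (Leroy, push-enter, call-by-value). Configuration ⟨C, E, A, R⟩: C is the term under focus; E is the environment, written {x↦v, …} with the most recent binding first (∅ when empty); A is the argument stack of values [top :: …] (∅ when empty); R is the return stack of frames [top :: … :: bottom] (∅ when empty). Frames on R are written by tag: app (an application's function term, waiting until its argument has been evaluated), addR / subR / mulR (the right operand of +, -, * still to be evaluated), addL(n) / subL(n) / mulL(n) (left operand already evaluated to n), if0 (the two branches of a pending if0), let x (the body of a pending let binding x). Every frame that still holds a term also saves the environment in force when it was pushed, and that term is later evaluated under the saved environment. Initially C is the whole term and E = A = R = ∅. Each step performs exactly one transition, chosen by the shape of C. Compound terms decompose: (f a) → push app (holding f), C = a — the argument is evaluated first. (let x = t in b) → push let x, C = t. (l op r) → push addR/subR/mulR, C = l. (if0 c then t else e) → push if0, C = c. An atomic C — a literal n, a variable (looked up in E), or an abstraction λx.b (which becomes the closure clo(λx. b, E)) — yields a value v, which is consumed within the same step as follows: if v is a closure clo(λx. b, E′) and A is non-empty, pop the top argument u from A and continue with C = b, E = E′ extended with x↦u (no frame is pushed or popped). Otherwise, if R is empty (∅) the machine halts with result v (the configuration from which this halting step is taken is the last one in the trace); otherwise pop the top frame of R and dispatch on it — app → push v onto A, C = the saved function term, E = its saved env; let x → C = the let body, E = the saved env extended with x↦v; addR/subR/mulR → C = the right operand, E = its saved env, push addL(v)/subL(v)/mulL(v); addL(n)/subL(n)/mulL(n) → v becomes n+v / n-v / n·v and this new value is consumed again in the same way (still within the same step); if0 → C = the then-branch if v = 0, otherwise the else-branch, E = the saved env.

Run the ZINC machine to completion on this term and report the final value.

Answer: 2

Derivation:
t=0: <C=((λw. ((λp. 2) (if0 w then w else 0))) ((λx. 1) (4 - 6))), E=∅, A=∅, R=∅>
t=1: <C=((λx. 1) (4 - 6)), E=∅, A=∅, R=[app]>
t=2: <C=(4 - 6), E=∅, A=∅, R=[app :: app]>
t=3: <C=4, E=∅, A=∅, R=[subR :: app :: app]>
t=4: <C=6, E=∅, A=∅, R=[subL(4) :: app :: app]>
t=5: <C=(λx. 1), E=∅, A=[-2], R=[app]>
t=6: <C=1, E={x↦-2}, A=∅, R=[app]>
t=7: <C=(λw. ((λp. 2) (if0 w then w else 0))), E=∅, A=[1], R=∅>
t=8: <C=((λp. 2) (if0 w then w else 0)), E={w↦1}, A=∅, R=∅>
t=9: <C=(if0 w then w else 0), E={w↦1}, A=∅, R=[app]>
t=10: <C=w, E={w↦1}, A=∅, R=[if0 :: app]>
t=11: <C=0, E={w↦1}, A=∅, R=[app]>
t=12: <C=(λp. 2), E={w↦1}, A=[0], R=∅>
t=13: <C=2, E={p↦0, w↦1}, A=∅, R=∅>
→ final value 2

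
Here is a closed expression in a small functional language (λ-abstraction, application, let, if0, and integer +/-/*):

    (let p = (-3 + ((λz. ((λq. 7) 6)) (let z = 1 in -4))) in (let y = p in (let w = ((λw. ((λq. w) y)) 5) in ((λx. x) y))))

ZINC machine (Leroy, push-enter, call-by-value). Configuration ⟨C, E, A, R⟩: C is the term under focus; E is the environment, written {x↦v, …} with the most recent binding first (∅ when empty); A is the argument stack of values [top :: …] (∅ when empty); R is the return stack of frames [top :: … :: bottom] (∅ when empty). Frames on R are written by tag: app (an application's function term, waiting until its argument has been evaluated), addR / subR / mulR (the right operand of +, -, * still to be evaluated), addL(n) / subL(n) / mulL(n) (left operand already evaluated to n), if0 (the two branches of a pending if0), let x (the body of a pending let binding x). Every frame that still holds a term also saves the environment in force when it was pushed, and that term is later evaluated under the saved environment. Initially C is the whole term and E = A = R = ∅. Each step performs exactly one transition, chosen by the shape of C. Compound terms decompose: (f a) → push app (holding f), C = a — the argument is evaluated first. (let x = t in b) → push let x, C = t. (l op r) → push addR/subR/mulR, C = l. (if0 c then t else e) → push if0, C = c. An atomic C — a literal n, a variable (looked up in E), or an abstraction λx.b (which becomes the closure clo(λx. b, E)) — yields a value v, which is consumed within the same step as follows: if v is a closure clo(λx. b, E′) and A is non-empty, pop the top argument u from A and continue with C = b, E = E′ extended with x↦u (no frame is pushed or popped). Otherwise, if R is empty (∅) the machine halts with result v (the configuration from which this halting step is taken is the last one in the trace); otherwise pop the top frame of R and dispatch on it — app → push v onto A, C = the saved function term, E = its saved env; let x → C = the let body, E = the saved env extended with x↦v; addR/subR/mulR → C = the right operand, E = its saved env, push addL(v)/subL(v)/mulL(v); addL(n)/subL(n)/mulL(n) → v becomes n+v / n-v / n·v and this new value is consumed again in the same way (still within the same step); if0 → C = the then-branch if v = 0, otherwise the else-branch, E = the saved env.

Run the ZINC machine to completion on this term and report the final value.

0. [C=(let p = (-3 + ((λz. ((λq. 7) 6)) (let z = 1 in -4))) in (let y = p in (let w = ((λw. ((λq. w) y)) 5) in ((λx. x) y)))) | E=∅ | A=∅ | R=∅]
1. [C=(-3 + ((λz. ((λq. 7) 6)) (let z = 1 in -4))) | E=∅ | A=∅ | R=[let p]]
2. [C=-3 | E=∅ | A=∅ | R=[addR :: let p]]
3. [C=((λz. ((λq. 7) 6)) (let z = 1 in -4)) | E=∅ | A=∅ | R=[addL(-3) :: let p]]
4. [C=(let z = 1 in -4) | E=∅ | A=∅ | R=[app :: addL(-3) :: let p]]
5. [C=1 | E=∅ | A=∅ | R=[let z :: app :: addL(-3) :: let p]]
6. [C=-4 | E={z↦1} | A=∅ | R=[app :: addL(-3) :: let p]]
7. [C=(λz. ((λq. 7) 6)) | E=∅ | A=[-4] | R=[addL(-3) :: let p]]
8. [C=((λq. 7) 6) | E={z↦-4} | A=∅ | R=[addL(-3) :: let p]]
9. [C=6 | E={z↦-4} | A=∅ | R=[app :: addL(-3) :: let p]]
10. [C=(λq. 7) | E={z↦-4} | A=[6] | R=[addL(-3) :: let p]]
11. [C=7 | E={q↦6, z↦-4} | A=∅ | R=[addL(-3) :: let p]]
12. [C=(let y = p in (let w = ((λw. ((λq. w) y)) 5) in ((λx. x) y))) | E={p↦4} | A=∅ | R=∅]
13. [C=p | E={p↦4} | A=∅ | R=[let y]]
14. [C=(let w = ((λw. ((λq. w) y)) 5) in ((λx. x) y)) | E={y↦4, p↦4} | A=∅ | R=∅]
15. [C=((λw. ((λq. w) y)) 5) | E={y↦4, p↦4} | A=∅ | R=[let w]]
16. [C=5 | E={y↦4, p↦4} | A=∅ | R=[app :: let w]]
17. [C=(λw. ((λq. w) y)) | E={y↦4, p↦4} | A=[5] | R=[let w]]
18. [C=((λq. w) y) | E={w↦5, y↦4, p↦4} | A=∅ | R=[let w]]
19. [C=y | E={w↦5, y↦4, p↦4} | A=∅ | R=[app :: let w]]
20. [C=(λq. w) | E={w↦5, y↦4, p↦4} | A=[4] | R=[let w]]
21. [C=w | E={q↦4, w↦5, y↦4, p↦4} | A=∅ | R=[let w]]
22. [C=((λx. x) y) | E={w↦5, y↦4, p↦4} | A=∅ | R=∅]
23. [C=y | E={w↦5, y↦4, p↦4} | A=∅ | R=[app]]
24. [C=(λx. x) | E={w↦5, y↦4, p↦4} | A=[4] | R=∅]
25. [C=x | E={x↦4, w↦5, y↦4, p↦4} | A=∅ | R=∅]
→ final value 4

Answer: 4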